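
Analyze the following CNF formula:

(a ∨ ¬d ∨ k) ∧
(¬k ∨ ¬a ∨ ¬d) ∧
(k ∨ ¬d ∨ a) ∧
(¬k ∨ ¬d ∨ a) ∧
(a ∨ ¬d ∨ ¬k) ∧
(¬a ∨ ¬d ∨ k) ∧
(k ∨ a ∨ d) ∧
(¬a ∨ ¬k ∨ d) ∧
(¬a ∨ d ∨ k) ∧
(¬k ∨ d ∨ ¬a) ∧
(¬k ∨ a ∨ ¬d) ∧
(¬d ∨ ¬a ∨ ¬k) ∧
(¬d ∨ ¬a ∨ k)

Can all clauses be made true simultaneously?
Yes

Yes, the formula is satisfiable.

One satisfying assignment is: k=True, a=False, d=False

Verification: With this assignment, all 13 clauses evaluate to true.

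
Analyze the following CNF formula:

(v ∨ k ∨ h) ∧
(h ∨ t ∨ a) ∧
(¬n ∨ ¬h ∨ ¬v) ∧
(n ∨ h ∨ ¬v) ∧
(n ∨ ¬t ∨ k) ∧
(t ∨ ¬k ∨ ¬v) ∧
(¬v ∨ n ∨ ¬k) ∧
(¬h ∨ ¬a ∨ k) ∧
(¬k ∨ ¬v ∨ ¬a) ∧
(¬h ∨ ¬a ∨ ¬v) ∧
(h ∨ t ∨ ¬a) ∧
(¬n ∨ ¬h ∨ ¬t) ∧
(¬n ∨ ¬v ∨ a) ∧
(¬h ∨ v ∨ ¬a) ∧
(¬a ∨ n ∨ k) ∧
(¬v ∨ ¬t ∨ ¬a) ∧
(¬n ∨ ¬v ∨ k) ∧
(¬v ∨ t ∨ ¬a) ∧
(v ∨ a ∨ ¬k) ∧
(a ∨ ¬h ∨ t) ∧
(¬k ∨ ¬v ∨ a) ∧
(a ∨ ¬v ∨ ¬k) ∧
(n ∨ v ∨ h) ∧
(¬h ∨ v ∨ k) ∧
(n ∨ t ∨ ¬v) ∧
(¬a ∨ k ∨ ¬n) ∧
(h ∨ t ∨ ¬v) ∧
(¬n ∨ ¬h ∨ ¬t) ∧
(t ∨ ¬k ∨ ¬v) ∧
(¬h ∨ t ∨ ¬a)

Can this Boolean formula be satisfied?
Yes

Yes, the formula is satisfiable.

One satisfying assignment is: a=True, h=False, v=False, k=True, t=True, n=True

Verification: With this assignment, all 30 clauses evaluate to true.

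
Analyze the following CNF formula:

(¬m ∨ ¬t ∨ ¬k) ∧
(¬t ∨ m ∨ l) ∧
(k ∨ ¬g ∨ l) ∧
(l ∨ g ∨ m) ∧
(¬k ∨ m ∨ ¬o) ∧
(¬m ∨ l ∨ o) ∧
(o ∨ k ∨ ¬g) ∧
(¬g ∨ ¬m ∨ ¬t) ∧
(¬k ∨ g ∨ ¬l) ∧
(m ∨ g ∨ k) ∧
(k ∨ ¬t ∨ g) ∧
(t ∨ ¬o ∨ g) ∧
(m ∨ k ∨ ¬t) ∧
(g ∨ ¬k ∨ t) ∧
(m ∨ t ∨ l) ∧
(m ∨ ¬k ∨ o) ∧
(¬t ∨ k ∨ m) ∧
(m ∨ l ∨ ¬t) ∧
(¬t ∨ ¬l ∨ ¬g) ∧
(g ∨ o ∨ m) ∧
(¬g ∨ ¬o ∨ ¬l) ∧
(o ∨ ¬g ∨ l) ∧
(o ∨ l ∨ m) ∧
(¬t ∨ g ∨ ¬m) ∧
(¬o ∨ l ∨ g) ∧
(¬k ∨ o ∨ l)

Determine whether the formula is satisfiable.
Yes

Yes, the formula is satisfiable.

One satisfying assignment is: g=False, k=False, t=False, l=True, o=False, m=True

Verification: With this assignment, all 26 clauses evaluate to true.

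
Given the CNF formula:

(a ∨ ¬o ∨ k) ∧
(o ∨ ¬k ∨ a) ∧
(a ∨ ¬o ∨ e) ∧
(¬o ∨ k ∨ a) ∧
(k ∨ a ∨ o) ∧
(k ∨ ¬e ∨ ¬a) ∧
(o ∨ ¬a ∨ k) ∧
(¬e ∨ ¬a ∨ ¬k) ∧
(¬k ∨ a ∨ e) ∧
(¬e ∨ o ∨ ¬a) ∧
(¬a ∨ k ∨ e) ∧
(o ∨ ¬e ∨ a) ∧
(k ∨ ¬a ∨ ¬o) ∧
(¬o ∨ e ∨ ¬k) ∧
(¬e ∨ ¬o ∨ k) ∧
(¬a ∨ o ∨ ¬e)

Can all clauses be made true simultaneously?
Yes

Yes, the formula is satisfiable.

One satisfying assignment is: e=False, a=True, o=False, k=True

Verification: With this assignment, all 16 clauses evaluate to true.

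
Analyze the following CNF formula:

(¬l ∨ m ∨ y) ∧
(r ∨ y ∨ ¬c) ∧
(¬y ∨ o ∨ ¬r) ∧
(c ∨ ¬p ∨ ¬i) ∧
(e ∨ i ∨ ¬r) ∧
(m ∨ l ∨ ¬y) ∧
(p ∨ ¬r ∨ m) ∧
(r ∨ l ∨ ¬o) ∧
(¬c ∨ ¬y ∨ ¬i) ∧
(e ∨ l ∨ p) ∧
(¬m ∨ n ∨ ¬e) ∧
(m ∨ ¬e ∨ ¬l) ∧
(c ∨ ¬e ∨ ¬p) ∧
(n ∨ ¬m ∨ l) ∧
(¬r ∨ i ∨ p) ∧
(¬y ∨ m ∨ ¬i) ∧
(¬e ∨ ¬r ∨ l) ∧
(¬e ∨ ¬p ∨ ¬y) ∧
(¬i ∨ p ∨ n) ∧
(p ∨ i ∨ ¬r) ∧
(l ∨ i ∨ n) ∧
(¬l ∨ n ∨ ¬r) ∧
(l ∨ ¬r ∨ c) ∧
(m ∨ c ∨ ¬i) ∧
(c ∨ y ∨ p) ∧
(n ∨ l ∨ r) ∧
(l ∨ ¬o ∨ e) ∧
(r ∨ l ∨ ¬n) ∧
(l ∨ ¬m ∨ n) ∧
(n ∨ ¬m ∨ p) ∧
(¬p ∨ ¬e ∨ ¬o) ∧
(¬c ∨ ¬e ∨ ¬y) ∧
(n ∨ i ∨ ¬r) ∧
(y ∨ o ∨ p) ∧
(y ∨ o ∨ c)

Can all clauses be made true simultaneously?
Yes

Yes, the formula is satisfiable.

One satisfying assignment is: n=False, p=False, r=False, m=False, l=True, i=False, e=False, o=False, y=True, c=False

Verification: With this assignment, all 35 clauses evaluate to true.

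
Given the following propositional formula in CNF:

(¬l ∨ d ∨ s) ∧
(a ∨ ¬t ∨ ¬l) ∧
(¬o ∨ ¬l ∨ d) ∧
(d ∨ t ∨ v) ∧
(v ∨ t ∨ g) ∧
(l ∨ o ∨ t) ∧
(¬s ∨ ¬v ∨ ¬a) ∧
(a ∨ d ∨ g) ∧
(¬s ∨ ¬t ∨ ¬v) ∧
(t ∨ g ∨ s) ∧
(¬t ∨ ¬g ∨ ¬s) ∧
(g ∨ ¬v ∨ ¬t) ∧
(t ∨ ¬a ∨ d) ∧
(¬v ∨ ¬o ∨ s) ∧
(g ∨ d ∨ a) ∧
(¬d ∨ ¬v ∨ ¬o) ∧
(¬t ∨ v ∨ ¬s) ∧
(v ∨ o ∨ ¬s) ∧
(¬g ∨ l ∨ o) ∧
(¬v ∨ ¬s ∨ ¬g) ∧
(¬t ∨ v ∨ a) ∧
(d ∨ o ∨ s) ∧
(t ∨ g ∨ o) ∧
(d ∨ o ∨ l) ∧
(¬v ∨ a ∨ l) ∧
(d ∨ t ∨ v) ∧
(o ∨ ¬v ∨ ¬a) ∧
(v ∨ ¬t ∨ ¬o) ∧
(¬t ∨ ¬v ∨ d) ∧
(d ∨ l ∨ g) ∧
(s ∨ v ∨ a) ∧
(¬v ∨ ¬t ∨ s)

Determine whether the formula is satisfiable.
Yes

Yes, the formula is satisfiable.

One satisfying assignment is: d=True, v=False, g=False, l=False, o=False, a=True, s=False, t=True

Verification: With this assignment, all 32 clauses evaluate to true.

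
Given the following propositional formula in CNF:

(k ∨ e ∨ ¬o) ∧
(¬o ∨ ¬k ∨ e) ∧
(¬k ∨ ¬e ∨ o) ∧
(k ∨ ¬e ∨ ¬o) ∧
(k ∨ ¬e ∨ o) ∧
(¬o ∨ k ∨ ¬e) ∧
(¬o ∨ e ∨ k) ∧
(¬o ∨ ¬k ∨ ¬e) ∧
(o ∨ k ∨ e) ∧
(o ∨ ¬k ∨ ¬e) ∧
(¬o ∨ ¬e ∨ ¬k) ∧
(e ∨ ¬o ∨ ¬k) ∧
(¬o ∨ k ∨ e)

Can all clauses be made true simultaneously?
Yes

Yes, the formula is satisfiable.

One satisfying assignment is: o=False, e=False, k=True

Verification: With this assignment, all 13 clauses evaluate to true.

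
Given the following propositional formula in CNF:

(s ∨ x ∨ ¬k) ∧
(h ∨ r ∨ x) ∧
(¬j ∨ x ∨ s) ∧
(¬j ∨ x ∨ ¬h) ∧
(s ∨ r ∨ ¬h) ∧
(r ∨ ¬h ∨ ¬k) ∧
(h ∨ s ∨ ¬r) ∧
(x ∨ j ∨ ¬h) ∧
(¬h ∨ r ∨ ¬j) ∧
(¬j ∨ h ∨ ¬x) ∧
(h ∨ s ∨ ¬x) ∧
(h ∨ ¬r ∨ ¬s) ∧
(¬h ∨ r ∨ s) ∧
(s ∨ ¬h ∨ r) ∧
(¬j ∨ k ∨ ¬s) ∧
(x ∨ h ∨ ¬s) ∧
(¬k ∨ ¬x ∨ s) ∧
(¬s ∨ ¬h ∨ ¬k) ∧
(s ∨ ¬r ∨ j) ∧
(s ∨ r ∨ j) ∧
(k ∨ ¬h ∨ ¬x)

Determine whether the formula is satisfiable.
Yes

Yes, the formula is satisfiable.

One satisfying assignment is: r=False, h=False, s=True, j=False, x=True, k=False

Verification: With this assignment, all 21 clauses evaluate to true.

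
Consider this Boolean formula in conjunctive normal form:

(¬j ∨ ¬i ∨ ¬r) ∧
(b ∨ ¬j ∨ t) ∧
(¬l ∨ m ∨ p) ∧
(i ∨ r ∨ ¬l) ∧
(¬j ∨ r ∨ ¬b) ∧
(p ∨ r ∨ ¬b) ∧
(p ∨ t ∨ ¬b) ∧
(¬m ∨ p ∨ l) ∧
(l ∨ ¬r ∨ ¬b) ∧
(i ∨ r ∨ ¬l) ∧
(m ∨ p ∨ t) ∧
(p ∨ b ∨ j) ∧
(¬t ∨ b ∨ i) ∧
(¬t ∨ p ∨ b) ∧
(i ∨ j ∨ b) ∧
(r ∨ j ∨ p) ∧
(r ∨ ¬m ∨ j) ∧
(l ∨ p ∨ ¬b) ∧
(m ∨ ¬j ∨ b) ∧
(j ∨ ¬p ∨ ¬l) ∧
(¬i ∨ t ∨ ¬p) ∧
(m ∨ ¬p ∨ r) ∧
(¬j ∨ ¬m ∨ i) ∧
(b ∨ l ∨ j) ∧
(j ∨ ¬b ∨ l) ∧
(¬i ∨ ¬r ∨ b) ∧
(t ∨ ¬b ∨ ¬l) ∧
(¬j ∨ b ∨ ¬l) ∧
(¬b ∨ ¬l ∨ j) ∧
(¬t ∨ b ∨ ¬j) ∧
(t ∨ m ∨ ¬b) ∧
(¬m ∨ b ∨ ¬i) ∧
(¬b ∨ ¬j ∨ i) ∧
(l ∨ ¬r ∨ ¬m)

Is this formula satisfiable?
No

No, the formula is not satisfiable.

No assignment of truth values to the variables can make all 34 clauses true simultaneously.

The formula is UNSAT (unsatisfiable).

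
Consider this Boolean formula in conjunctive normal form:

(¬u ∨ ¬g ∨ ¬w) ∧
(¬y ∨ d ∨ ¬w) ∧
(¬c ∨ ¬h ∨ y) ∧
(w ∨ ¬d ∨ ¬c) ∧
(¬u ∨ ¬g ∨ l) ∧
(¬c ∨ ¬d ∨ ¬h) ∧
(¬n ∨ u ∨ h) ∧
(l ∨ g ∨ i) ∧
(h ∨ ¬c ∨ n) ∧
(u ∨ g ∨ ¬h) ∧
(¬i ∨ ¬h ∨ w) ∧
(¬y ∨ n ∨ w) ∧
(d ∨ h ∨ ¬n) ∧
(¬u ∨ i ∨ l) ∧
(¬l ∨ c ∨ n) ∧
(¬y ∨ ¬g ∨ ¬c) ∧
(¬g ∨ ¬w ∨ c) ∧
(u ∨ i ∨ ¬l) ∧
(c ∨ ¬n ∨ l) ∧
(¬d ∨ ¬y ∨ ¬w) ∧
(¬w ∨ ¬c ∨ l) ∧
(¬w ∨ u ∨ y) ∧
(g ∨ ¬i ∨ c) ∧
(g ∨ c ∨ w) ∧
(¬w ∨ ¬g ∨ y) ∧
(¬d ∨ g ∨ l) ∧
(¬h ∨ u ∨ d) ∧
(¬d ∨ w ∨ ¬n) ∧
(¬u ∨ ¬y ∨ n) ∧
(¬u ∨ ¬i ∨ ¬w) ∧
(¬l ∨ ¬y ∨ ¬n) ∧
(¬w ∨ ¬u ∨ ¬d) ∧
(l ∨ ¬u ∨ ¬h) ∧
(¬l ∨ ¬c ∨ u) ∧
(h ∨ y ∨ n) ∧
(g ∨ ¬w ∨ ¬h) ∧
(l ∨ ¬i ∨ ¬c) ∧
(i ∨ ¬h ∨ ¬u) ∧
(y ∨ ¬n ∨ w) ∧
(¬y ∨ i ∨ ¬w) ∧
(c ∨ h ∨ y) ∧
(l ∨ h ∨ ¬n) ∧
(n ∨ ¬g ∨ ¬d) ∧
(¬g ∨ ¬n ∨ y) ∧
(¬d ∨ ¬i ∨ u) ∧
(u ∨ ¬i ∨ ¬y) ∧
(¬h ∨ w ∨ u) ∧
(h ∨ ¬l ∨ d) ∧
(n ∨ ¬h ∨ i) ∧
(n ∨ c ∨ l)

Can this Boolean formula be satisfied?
No

No, the formula is not satisfiable.

No assignment of truth values to the variables can make all 50 clauses true simultaneously.

The formula is UNSAT (unsatisfiable).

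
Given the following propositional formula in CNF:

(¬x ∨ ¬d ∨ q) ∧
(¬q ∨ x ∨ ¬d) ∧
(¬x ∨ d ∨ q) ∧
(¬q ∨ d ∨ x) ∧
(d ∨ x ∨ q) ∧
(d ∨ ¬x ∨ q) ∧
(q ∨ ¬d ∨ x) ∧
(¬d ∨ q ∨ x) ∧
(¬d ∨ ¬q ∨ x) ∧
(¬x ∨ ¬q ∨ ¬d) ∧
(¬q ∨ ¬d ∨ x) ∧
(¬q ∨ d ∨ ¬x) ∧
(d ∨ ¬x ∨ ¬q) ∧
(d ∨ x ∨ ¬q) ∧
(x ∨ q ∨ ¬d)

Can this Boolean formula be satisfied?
No

No, the formula is not satisfiable.

No assignment of truth values to the variables can make all 15 clauses true simultaneously.

The formula is UNSAT (unsatisfiable).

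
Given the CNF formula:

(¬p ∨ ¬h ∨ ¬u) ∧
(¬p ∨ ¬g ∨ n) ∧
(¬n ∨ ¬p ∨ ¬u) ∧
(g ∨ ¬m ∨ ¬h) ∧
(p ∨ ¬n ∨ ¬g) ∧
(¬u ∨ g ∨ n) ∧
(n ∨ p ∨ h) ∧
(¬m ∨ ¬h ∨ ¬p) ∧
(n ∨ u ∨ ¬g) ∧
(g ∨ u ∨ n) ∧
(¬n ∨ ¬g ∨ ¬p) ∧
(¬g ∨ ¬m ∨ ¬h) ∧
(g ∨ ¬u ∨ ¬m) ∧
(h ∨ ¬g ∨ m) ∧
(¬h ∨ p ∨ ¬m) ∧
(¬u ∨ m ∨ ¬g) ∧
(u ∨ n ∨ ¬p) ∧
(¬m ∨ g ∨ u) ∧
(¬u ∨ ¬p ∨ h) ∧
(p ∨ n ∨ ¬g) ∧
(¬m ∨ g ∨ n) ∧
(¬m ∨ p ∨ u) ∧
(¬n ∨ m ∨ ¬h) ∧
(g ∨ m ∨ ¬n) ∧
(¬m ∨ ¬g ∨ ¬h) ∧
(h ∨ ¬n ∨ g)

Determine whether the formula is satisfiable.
No

No, the formula is not satisfiable.

No assignment of truth values to the variables can make all 26 clauses true simultaneously.

The formula is UNSAT (unsatisfiable).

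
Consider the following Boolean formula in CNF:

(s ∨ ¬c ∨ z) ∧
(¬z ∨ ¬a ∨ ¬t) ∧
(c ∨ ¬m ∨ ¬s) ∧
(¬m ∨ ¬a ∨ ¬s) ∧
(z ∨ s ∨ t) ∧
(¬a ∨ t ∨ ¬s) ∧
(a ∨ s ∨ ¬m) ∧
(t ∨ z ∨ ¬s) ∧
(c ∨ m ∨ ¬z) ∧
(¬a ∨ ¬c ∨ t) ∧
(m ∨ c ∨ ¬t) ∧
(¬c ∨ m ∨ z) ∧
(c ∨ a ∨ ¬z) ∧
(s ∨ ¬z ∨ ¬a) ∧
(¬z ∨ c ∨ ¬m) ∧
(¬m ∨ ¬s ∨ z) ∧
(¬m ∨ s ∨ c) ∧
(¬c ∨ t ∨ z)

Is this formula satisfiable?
Yes

Yes, the formula is satisfiable.

One satisfying assignment is: a=False, s=False, z=True, t=False, m=False, c=True

Verification: With this assignment, all 18 clauses evaluate to true.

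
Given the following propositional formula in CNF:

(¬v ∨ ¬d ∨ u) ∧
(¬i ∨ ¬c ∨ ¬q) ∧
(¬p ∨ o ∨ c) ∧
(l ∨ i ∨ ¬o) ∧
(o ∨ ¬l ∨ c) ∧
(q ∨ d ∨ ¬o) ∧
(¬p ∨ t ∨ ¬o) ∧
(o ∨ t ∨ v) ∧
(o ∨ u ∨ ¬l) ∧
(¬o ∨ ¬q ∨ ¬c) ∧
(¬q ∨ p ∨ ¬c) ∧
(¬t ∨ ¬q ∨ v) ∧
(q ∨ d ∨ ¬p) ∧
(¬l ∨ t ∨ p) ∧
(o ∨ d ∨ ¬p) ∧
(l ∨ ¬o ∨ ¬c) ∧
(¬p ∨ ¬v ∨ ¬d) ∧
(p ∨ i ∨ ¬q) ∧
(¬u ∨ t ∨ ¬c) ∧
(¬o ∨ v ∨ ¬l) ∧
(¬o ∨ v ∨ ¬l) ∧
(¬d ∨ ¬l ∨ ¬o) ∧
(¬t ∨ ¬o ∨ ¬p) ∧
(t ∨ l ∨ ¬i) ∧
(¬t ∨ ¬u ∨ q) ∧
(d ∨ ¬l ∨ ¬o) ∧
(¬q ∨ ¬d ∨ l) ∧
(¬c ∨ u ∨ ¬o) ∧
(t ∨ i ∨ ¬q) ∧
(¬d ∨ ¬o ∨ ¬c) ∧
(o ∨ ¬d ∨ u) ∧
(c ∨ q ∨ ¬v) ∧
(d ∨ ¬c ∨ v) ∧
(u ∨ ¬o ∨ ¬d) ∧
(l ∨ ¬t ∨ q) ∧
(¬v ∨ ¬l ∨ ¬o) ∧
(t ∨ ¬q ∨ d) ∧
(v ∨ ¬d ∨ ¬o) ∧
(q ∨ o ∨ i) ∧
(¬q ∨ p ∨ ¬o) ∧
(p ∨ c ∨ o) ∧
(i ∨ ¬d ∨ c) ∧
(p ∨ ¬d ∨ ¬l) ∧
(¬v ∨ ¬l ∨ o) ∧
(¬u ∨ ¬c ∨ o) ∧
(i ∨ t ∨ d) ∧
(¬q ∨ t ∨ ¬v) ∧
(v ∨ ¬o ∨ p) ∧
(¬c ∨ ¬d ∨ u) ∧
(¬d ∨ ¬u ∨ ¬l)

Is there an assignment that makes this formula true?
No

No, the formula is not satisfiable.

No assignment of truth values to the variables can make all 50 clauses true simultaneously.

The formula is UNSAT (unsatisfiable).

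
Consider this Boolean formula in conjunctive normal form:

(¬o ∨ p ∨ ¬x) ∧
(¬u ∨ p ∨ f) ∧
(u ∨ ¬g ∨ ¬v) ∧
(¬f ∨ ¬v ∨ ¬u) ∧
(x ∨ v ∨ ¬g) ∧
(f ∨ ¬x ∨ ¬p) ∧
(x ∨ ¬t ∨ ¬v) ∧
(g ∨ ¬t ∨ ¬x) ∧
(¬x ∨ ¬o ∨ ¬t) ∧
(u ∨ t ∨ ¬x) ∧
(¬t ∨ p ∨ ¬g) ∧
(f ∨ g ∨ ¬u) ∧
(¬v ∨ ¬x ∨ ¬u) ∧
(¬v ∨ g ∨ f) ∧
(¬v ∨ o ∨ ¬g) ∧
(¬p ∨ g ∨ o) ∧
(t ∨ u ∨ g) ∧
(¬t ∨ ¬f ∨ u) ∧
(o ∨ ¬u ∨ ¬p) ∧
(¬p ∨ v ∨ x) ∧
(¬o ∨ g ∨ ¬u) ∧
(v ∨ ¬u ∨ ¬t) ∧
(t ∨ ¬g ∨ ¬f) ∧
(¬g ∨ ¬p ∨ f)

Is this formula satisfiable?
Yes

Yes, the formula is satisfiable.

One satisfying assignment is: p=False, v=False, u=True, f=True, g=False, o=False, t=False, x=False

Verification: With this assignment, all 24 clauses evaluate to true.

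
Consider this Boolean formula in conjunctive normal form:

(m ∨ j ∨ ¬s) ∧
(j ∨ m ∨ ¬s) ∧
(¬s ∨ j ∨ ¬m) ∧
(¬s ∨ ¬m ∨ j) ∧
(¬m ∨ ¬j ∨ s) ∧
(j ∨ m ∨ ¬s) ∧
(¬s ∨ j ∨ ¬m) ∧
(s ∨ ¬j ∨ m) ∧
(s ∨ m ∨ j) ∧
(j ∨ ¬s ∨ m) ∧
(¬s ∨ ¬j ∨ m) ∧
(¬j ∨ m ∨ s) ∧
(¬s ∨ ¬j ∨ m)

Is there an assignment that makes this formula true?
Yes

Yes, the formula is satisfiable.

One satisfying assignment is: j=True, m=True, s=True

Verification: With this assignment, all 13 clauses evaluate to true.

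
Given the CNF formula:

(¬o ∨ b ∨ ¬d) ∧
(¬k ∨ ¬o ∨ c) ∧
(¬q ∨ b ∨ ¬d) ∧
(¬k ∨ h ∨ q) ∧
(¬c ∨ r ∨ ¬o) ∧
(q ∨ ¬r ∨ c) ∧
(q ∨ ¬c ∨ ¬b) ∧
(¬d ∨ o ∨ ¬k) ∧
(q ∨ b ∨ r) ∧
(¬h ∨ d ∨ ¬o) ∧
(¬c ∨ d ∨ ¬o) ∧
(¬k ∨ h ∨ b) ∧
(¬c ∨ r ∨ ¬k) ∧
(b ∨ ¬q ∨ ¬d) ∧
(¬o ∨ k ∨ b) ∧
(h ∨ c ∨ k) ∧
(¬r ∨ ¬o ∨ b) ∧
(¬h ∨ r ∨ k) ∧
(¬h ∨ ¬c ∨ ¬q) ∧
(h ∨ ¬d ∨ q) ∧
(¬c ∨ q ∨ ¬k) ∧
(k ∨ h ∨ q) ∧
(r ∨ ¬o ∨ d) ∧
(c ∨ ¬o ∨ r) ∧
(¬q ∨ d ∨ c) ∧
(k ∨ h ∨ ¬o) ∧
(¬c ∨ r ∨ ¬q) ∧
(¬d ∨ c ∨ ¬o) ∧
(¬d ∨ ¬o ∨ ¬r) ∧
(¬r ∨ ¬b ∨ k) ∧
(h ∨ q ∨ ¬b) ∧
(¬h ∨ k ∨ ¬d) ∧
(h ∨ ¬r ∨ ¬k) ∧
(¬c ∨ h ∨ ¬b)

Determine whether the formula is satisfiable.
Yes

Yes, the formula is satisfiable.

One satisfying assignment is: h=True, q=False, k=True, r=False, d=False, c=False, b=True, o=False

Verification: With this assignment, all 34 clauses evaluate to true.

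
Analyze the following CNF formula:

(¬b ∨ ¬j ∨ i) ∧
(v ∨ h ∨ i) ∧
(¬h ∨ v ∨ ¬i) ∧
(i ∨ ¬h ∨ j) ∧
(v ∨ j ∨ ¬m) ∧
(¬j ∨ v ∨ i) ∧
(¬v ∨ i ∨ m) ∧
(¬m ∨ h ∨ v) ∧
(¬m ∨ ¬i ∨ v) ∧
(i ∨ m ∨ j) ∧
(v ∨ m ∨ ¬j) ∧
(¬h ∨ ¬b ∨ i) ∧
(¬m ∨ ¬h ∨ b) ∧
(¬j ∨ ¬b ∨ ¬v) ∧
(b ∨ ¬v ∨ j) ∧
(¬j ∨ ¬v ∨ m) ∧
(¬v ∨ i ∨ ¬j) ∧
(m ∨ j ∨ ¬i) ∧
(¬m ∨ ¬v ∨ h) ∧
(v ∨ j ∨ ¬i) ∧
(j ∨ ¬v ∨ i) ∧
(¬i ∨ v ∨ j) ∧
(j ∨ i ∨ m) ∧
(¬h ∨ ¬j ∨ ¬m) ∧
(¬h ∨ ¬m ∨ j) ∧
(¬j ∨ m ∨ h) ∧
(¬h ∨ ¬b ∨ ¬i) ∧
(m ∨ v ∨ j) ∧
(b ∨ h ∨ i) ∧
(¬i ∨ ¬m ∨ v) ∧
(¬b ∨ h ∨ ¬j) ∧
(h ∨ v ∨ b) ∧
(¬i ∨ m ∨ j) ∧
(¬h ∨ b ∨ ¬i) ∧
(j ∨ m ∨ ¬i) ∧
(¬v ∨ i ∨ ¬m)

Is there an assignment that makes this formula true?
No

No, the formula is not satisfiable.

No assignment of truth values to the variables can make all 36 clauses true simultaneously.

The formula is UNSAT (unsatisfiable).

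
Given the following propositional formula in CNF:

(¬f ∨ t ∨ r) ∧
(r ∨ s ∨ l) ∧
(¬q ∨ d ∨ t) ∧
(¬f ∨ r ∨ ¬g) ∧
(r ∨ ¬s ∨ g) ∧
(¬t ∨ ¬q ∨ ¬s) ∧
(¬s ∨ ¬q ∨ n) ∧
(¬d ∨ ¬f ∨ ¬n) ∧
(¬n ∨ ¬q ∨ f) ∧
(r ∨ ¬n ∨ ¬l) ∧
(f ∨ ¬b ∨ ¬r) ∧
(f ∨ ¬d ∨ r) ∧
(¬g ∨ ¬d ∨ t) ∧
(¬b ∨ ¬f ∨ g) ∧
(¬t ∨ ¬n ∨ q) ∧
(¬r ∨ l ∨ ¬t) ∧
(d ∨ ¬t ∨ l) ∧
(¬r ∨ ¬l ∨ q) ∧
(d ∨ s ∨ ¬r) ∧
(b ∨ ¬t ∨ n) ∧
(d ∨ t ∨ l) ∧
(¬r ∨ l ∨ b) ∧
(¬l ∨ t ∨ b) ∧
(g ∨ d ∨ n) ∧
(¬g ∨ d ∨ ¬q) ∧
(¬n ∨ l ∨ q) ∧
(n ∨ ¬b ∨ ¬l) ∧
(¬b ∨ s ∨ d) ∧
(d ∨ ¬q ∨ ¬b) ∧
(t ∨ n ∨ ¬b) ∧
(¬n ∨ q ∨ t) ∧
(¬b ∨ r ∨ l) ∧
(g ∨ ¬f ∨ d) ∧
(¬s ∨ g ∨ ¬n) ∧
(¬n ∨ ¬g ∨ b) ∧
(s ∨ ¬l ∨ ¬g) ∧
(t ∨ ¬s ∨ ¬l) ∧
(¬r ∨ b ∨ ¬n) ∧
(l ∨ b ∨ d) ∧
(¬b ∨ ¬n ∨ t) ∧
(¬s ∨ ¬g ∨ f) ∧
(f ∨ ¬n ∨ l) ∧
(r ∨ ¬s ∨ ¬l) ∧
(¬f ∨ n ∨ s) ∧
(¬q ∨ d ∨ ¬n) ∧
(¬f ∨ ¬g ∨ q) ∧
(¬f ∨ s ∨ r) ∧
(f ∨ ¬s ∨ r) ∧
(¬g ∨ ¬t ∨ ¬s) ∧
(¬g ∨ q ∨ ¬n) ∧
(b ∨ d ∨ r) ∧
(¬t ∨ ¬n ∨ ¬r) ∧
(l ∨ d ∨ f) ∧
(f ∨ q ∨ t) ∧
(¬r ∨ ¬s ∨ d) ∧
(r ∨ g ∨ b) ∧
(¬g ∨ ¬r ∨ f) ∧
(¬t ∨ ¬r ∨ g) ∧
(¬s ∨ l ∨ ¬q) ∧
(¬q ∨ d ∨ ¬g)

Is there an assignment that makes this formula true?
No

No, the formula is not satisfiable.

No assignment of truth values to the variables can make all 60 clauses true simultaneously.

The formula is UNSAT (unsatisfiable).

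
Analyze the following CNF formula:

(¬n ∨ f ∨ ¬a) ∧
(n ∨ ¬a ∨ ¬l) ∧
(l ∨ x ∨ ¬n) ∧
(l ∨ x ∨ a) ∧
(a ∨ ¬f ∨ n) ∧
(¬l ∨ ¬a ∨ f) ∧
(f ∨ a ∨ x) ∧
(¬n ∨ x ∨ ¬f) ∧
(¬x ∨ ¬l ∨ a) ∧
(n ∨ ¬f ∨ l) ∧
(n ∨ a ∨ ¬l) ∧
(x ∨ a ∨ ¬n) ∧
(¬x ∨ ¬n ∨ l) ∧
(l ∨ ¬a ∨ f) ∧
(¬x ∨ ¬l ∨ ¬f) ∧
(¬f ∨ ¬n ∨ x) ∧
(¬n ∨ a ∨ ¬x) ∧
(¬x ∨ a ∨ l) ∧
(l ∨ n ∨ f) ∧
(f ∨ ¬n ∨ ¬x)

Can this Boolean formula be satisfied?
No

No, the formula is not satisfiable.

No assignment of truth values to the variables can make all 20 clauses true simultaneously.

The formula is UNSAT (unsatisfiable).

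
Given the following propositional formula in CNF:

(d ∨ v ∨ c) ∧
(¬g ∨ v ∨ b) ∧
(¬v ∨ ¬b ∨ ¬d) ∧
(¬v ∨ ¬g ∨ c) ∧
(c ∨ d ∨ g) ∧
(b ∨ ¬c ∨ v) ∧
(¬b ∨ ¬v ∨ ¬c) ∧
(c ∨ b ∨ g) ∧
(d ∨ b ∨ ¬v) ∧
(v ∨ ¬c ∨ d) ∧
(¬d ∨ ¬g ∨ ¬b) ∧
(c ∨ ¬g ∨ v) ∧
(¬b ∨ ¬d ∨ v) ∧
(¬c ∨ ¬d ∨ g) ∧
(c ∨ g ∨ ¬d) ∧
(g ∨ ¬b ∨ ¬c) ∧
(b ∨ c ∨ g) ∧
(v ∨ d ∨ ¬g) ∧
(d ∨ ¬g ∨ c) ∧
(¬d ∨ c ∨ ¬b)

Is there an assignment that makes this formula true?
Yes

Yes, the formula is satisfiable.

One satisfying assignment is: c=True, g=True, b=False, d=True, v=True

Verification: With this assignment, all 20 clauses evaluate to true.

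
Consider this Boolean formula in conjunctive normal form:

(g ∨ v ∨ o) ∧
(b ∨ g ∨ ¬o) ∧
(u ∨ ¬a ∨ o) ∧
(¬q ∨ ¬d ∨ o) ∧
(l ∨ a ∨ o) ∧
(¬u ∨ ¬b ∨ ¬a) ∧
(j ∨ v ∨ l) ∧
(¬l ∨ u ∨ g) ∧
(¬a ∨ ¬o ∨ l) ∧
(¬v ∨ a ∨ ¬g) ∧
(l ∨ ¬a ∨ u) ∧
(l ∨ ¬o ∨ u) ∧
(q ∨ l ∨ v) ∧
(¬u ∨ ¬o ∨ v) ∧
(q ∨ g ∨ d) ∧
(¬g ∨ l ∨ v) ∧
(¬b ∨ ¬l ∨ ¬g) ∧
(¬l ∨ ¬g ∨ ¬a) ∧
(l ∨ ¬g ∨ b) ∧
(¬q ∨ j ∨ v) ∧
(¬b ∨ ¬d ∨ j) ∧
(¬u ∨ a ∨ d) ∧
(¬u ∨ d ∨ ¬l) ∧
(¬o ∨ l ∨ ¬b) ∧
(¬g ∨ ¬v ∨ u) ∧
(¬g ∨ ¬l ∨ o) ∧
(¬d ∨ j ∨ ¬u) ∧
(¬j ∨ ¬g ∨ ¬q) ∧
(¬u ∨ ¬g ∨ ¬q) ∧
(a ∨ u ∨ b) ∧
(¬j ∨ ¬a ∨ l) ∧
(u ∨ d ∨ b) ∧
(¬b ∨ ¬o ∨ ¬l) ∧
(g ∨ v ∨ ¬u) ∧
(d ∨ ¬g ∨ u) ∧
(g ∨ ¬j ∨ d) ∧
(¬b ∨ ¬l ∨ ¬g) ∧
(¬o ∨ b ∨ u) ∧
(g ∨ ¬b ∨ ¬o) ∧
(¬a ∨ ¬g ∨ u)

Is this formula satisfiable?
Yes

Yes, the formula is satisfiable.

One satisfying assignment is: b=False, o=False, u=True, a=True, j=False, g=False, q=True, d=False, v=True, l=False

Verification: With this assignment, all 40 clauses evaluate to true.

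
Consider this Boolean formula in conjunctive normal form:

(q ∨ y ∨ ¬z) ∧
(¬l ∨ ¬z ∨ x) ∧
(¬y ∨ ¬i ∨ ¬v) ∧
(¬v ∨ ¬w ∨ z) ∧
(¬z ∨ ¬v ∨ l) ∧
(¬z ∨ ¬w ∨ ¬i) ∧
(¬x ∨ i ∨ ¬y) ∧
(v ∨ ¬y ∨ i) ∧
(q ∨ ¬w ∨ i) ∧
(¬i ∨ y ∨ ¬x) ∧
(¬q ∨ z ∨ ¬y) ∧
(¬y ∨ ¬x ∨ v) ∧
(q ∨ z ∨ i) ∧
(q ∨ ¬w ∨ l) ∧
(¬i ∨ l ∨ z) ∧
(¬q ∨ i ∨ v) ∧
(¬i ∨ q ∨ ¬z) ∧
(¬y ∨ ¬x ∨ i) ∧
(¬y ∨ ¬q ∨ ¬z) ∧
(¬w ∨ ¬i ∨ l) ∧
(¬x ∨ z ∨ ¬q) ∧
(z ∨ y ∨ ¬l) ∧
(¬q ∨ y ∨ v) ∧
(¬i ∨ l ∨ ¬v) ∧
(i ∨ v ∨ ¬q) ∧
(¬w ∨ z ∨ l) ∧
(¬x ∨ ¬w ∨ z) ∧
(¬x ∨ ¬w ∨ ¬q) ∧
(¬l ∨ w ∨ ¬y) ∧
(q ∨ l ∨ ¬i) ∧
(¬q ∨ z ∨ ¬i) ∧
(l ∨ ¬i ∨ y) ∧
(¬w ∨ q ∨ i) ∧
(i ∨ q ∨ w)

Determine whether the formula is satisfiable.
Yes

Yes, the formula is satisfiable.

One satisfying assignment is: z=False, i=False, x=False, l=False, q=True, y=False, w=False, v=True

Verification: With this assignment, all 34 clauses evaluate to true.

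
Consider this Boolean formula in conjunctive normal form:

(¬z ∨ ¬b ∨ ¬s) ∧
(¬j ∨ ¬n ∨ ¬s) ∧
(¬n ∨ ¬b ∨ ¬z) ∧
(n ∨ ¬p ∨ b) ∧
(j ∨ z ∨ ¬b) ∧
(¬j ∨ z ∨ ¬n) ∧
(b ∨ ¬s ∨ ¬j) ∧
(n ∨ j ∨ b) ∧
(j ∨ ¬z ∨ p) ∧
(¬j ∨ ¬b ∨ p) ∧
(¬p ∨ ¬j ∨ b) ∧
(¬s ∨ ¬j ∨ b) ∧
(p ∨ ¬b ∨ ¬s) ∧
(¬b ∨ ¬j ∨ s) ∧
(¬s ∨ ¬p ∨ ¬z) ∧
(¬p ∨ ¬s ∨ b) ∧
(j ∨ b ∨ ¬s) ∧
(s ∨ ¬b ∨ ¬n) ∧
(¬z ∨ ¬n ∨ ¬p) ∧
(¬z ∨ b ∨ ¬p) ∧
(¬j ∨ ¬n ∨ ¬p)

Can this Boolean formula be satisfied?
Yes

Yes, the formula is satisfiable.

One satisfying assignment is: s=False, j=True, z=False, p=False, b=False, n=False

Verification: With this assignment, all 21 clauses evaluate to true.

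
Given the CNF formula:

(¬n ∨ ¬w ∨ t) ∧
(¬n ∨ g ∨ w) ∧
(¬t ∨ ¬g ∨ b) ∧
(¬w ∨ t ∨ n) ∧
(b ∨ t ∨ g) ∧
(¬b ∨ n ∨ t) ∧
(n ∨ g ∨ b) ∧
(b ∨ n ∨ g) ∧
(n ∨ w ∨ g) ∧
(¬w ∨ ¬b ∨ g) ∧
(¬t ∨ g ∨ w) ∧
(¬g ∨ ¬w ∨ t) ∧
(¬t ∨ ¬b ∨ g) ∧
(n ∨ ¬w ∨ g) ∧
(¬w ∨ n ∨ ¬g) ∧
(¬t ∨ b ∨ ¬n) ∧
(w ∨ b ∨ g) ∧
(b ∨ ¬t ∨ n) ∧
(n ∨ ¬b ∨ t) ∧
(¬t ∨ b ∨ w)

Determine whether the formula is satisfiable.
Yes

Yes, the formula is satisfiable.

One satisfying assignment is: t=False, w=False, b=False, n=False, g=True

Verification: With this assignment, all 20 clauses evaluate to true.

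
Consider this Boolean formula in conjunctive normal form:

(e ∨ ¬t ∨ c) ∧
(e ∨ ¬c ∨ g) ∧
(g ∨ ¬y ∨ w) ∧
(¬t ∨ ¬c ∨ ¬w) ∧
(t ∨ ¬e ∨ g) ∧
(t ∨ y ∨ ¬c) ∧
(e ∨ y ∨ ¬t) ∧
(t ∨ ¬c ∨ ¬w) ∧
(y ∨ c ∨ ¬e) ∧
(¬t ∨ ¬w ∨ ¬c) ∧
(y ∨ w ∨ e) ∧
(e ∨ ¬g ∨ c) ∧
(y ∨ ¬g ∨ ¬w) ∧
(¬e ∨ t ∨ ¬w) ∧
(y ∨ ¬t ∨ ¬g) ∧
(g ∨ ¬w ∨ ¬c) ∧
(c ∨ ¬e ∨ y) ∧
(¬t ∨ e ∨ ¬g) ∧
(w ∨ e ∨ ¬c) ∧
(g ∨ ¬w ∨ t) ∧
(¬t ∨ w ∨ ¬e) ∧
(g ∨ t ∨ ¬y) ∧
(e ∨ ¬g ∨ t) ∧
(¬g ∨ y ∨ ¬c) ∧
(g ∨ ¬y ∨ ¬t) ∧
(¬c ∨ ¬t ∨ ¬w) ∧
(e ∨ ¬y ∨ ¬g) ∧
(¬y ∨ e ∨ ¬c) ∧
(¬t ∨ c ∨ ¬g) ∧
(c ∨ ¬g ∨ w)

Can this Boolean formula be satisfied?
Yes

Yes, the formula is satisfiable.

One satisfying assignment is: t=False, c=True, y=True, e=True, w=False, g=True

Verification: With this assignment, all 30 clauses evaluate to true.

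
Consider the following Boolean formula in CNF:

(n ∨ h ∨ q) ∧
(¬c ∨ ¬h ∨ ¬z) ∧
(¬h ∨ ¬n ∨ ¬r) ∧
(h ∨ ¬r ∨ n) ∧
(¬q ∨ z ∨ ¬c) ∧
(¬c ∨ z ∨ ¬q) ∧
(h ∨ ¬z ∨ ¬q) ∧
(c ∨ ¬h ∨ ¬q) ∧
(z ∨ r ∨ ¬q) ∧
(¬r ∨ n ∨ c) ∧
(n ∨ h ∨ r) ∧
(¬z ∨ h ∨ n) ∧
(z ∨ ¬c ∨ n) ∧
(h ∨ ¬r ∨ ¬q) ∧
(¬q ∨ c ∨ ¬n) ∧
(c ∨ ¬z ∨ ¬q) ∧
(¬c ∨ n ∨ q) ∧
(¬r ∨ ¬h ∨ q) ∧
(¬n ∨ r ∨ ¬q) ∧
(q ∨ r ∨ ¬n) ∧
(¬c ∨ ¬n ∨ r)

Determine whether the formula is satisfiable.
Yes

Yes, the formula is satisfiable.

One satisfying assignment is: n=False, c=False, h=True, r=False, q=False, z=False

Verification: With this assignment, all 21 clauses evaluate to true.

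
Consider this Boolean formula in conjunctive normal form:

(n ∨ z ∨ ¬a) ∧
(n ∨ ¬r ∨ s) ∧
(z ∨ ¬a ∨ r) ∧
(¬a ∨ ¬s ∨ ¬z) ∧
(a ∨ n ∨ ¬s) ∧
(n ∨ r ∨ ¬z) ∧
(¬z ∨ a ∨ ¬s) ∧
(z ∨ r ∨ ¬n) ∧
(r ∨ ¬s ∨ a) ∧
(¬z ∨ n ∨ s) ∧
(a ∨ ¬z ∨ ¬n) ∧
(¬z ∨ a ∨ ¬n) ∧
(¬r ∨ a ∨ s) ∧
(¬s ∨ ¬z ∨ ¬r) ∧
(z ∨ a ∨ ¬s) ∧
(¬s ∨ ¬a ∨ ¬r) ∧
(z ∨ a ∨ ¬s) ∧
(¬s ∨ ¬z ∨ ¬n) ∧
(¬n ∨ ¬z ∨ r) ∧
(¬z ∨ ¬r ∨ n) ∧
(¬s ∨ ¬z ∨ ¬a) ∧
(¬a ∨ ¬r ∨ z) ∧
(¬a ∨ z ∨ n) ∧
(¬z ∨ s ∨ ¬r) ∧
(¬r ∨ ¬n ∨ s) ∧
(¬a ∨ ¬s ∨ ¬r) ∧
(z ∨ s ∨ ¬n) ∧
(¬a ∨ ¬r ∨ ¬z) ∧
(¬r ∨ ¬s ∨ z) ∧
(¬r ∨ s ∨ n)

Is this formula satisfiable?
Yes

Yes, the formula is satisfiable.

One satisfying assignment is: r=False, a=False, s=False, z=False, n=False

Verification: With this assignment, all 30 clauses evaluate to true.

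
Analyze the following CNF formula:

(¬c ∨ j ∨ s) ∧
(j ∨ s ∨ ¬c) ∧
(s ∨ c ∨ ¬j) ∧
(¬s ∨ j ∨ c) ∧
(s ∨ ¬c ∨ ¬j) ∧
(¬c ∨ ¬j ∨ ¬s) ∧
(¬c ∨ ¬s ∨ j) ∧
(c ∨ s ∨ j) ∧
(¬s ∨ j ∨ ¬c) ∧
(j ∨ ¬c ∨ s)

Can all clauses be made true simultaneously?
Yes

Yes, the formula is satisfiable.

One satisfying assignment is: j=True, s=True, c=False

Verification: With this assignment, all 10 clauses evaluate to true.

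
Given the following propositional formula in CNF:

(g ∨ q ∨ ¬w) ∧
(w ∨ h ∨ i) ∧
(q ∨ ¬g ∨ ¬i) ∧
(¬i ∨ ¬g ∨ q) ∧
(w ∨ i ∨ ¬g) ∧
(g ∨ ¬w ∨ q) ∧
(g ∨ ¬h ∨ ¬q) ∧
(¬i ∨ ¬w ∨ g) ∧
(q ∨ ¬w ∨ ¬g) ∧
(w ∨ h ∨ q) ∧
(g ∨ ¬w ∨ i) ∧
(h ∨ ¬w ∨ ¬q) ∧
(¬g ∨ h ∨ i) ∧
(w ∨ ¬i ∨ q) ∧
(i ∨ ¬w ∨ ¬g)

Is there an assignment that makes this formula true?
Yes

Yes, the formula is satisfiable.

One satisfying assignment is: g=False, h=True, i=False, q=False, w=False

Verification: With this assignment, all 15 clauses evaluate to true.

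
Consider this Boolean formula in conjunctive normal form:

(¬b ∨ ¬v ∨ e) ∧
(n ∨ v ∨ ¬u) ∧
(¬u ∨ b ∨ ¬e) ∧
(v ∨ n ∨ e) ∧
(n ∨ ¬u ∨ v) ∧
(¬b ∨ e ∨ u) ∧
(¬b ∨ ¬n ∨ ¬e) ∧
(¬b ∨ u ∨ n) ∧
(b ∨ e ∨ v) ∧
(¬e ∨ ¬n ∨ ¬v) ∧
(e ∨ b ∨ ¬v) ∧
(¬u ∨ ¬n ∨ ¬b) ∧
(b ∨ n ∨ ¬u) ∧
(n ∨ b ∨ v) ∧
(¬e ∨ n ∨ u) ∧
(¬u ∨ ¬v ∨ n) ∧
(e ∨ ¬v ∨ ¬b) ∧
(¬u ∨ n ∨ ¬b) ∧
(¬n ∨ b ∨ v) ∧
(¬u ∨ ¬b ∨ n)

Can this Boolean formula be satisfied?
No

No, the formula is not satisfiable.

No assignment of truth values to the variables can make all 20 clauses true simultaneously.

The formula is UNSAT (unsatisfiable).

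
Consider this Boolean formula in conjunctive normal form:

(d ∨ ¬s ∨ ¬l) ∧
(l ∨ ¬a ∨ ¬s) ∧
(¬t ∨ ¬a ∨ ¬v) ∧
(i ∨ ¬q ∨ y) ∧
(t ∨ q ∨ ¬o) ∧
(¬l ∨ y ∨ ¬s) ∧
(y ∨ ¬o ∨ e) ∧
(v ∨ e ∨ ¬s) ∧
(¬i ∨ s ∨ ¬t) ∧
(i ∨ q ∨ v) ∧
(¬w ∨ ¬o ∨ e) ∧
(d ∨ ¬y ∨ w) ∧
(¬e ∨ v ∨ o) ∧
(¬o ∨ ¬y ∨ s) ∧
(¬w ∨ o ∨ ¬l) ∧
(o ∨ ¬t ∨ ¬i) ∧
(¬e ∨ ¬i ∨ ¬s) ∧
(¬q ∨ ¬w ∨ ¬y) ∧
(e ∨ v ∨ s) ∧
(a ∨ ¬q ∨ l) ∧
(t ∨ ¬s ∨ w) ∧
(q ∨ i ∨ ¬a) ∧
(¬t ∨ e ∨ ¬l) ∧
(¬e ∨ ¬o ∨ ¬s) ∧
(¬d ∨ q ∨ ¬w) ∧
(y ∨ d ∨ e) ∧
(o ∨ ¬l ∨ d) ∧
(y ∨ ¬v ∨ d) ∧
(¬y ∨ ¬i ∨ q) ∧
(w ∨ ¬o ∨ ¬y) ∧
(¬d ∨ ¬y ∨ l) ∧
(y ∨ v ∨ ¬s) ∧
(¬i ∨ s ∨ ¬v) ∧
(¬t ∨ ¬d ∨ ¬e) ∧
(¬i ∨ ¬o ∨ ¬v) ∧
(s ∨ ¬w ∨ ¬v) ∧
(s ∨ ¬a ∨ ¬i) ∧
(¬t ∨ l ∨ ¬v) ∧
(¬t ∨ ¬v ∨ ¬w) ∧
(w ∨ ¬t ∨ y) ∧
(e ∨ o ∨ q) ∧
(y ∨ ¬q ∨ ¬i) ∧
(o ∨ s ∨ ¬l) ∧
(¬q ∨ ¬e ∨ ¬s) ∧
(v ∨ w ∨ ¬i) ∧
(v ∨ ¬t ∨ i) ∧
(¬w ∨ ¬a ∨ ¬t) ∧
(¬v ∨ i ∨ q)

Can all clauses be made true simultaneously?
No

No, the formula is not satisfiable.

No assignment of truth values to the variables can make all 48 clauses true simultaneously.

The formula is UNSAT (unsatisfiable).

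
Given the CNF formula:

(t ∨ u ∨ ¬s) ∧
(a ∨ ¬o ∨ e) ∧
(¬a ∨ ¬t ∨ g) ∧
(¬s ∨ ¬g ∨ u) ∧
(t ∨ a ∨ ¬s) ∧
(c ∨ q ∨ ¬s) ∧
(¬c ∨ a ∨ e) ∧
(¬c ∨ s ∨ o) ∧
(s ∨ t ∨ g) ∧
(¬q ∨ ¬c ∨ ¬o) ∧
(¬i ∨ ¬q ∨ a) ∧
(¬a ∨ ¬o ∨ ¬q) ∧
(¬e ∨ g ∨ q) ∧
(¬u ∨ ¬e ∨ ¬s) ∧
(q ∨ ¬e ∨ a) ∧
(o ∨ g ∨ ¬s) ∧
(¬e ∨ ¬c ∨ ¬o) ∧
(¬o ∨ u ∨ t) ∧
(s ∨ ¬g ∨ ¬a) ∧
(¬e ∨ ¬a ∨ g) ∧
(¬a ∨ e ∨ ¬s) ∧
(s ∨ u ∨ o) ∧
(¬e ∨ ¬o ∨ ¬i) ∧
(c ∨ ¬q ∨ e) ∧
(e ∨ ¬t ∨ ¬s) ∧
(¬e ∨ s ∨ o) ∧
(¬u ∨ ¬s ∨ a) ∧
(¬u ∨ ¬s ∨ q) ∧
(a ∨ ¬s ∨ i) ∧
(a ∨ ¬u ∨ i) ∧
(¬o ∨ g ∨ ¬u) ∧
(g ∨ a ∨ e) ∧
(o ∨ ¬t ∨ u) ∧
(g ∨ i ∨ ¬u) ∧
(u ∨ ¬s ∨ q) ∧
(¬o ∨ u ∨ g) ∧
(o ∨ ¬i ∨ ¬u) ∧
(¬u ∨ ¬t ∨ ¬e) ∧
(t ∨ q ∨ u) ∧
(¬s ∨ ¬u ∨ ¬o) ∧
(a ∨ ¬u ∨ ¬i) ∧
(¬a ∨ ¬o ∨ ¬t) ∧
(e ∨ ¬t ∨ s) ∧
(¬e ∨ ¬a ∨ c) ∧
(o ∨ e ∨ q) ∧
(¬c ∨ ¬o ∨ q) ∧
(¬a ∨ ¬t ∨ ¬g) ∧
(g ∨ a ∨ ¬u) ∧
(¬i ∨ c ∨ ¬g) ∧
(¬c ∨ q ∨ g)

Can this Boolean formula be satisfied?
Yes

Yes, the formula is satisfiable.

One satisfying assignment is: u=False, o=True, e=True, g=True, i=False, a=False, c=False, s=False, t=True, q=True

Verification: With this assignment, all 50 clauses evaluate to true.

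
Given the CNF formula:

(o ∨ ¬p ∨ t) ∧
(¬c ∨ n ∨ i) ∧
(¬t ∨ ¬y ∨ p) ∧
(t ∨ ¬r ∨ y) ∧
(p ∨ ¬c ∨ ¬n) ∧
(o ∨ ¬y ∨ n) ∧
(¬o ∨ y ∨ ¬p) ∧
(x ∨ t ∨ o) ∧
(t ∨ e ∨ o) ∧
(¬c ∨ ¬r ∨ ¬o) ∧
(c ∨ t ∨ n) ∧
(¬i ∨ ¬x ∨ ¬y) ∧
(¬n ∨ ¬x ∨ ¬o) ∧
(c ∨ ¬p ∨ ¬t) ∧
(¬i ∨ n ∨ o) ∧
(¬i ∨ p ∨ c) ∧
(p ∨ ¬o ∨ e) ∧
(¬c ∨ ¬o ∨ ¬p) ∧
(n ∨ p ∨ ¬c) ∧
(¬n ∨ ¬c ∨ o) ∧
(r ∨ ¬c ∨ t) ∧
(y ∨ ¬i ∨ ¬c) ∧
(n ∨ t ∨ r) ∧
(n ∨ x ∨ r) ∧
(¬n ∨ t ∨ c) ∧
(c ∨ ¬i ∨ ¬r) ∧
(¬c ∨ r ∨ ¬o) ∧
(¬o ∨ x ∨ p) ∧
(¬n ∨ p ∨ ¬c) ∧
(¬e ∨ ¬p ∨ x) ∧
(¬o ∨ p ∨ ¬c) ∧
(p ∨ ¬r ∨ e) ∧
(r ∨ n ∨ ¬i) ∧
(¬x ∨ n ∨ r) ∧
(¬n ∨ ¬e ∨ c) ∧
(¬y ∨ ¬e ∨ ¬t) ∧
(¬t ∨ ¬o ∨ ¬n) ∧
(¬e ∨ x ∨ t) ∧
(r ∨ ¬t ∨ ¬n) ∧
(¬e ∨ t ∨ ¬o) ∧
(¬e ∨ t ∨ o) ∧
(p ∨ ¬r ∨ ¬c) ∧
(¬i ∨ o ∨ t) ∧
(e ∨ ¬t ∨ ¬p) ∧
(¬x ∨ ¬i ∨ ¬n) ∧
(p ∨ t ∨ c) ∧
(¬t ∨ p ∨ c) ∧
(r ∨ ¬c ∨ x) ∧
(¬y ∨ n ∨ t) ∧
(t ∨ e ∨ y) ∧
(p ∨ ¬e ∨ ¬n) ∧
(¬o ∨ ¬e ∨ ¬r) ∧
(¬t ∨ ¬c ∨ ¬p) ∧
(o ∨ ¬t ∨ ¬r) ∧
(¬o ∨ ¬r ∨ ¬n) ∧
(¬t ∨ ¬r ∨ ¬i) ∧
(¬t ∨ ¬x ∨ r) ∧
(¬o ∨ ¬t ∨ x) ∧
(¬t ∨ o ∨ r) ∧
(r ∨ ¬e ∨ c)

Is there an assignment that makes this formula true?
No

No, the formula is not satisfiable.

No assignment of truth values to the variables can make all 60 clauses true simultaneously.

The formula is UNSAT (unsatisfiable).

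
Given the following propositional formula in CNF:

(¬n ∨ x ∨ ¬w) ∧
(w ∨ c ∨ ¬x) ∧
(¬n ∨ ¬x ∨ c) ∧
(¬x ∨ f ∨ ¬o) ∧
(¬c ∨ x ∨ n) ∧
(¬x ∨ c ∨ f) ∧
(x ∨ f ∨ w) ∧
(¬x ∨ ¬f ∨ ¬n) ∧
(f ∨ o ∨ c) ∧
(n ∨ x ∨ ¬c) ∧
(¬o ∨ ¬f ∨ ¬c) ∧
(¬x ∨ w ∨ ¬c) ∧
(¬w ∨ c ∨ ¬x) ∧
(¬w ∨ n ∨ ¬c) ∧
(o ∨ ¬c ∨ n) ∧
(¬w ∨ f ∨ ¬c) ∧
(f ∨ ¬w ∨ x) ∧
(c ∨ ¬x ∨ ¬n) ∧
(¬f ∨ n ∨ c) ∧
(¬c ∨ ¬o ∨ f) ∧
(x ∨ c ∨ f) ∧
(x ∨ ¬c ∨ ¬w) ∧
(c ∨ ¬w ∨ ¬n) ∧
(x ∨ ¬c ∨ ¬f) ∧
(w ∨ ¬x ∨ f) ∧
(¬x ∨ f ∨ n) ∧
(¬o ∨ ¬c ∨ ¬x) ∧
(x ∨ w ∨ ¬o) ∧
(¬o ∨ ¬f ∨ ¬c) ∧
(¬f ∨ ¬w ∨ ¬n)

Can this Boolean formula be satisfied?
Yes

Yes, the formula is satisfiable.

One satisfying assignment is: w=False, x=False, f=True, o=False, c=False, n=True

Verification: With this assignment, all 30 clauses evaluate to true.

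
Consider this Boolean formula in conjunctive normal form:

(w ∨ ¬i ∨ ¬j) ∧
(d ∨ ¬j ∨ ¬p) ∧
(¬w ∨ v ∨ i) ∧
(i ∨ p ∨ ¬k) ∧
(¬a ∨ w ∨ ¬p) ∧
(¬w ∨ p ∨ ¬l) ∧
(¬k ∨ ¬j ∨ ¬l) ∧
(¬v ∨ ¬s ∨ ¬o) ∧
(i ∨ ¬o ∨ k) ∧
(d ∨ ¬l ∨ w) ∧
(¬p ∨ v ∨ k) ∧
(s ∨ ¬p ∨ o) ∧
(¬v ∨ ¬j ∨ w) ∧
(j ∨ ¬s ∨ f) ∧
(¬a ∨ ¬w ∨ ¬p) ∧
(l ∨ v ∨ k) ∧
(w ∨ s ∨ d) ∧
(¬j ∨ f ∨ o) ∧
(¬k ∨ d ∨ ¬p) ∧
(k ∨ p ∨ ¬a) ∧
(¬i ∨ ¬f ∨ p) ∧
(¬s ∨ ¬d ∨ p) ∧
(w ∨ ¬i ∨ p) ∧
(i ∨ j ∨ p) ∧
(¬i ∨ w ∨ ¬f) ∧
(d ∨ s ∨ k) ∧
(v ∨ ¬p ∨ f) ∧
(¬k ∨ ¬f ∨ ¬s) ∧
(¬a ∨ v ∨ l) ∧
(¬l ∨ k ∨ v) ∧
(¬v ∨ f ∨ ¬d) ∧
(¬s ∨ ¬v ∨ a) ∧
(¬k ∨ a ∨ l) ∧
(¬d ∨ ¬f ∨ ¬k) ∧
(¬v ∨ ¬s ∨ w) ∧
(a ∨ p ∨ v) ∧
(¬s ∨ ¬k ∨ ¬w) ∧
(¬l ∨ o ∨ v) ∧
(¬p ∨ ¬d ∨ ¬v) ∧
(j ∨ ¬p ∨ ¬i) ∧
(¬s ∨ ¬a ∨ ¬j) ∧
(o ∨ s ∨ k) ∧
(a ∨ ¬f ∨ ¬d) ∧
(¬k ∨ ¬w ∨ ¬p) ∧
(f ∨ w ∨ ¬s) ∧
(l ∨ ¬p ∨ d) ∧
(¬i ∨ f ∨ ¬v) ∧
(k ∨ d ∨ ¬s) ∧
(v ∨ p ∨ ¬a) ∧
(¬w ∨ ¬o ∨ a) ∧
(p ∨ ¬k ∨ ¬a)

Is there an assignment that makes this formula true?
No

No, the formula is not satisfiable.

No assignment of truth values to the variables can make all 51 clauses true simultaneously.

The formula is UNSAT (unsatisfiable).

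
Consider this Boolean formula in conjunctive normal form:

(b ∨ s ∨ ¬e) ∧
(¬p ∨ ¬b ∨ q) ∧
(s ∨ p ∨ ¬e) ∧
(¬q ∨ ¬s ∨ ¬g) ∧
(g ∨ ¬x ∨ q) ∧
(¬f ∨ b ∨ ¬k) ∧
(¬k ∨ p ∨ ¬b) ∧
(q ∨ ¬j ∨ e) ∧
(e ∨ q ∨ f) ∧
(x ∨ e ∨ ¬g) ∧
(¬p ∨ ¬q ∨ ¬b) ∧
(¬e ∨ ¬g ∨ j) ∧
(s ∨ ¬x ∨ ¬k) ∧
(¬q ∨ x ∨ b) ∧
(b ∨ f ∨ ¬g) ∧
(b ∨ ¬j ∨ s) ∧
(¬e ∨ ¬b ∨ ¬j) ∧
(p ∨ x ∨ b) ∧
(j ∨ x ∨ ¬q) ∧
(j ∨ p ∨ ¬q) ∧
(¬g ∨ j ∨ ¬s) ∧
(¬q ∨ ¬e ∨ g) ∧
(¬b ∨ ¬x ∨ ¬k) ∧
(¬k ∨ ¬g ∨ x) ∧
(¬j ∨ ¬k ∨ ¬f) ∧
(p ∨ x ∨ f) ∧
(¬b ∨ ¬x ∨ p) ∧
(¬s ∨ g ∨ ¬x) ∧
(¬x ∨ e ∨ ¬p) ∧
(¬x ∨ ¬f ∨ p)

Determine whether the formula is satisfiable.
Yes

Yes, the formula is satisfiable.

One satisfying assignment is: k=False, e=True, s=True, q=False, j=False, x=False, b=False, f=False, g=False, p=True

Verification: With this assignment, all 30 clauses evaluate to true.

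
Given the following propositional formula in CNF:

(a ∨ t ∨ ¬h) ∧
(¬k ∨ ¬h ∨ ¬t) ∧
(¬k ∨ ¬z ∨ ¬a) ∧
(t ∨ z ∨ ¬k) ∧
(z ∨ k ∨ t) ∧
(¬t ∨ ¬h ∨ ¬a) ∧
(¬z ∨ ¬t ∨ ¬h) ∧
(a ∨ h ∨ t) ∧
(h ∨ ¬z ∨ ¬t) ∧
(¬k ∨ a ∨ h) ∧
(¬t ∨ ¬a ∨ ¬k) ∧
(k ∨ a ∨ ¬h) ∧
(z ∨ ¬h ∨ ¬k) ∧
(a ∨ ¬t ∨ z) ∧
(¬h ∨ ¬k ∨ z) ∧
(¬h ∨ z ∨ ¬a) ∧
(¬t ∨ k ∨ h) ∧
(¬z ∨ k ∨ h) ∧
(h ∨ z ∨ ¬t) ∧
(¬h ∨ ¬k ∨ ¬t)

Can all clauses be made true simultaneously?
Yes

Yes, the formula is satisfiable.

One satisfying assignment is: a=True, h=True, t=False, z=True, k=False

Verification: With this assignment, all 20 clauses evaluate to true.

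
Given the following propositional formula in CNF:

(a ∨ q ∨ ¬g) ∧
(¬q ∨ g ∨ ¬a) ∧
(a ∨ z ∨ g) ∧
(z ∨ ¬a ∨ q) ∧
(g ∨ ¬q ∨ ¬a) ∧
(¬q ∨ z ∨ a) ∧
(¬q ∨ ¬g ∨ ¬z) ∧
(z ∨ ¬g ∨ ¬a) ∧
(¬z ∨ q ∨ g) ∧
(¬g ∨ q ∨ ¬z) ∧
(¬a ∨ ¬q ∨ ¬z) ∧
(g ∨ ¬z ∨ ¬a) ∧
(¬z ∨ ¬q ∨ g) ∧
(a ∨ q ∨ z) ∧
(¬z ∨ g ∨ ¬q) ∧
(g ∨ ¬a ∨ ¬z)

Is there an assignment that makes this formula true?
No

No, the formula is not satisfiable.

No assignment of truth values to the variables can make all 16 clauses true simultaneously.

The formula is UNSAT (unsatisfiable).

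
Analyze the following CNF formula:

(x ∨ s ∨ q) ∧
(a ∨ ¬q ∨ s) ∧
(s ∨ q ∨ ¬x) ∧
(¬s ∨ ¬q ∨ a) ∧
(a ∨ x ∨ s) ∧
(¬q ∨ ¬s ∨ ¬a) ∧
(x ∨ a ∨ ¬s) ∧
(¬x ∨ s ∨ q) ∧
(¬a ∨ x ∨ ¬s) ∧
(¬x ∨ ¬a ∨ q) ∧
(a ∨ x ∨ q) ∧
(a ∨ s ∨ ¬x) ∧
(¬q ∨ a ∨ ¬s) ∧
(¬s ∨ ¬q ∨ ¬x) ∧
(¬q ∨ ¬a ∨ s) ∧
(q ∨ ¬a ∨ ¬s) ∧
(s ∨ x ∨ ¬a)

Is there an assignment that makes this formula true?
Yes

Yes, the formula is satisfiable.

One satisfying assignment is: s=True, a=False, x=True, q=False

Verification: With this assignment, all 17 clauses evaluate to true.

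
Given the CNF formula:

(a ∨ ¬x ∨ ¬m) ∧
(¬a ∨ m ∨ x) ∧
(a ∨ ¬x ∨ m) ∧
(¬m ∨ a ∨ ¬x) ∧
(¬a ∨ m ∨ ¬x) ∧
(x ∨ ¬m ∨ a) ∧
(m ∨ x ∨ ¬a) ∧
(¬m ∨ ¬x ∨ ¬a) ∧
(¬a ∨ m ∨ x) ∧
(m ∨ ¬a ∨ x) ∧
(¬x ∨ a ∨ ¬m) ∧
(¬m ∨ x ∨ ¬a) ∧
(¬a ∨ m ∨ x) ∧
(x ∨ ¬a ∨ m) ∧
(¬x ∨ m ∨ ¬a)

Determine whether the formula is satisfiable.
Yes

Yes, the formula is satisfiable.

One satisfying assignment is: m=False, x=False, a=False

Verification: With this assignment, all 15 clauses evaluate to true.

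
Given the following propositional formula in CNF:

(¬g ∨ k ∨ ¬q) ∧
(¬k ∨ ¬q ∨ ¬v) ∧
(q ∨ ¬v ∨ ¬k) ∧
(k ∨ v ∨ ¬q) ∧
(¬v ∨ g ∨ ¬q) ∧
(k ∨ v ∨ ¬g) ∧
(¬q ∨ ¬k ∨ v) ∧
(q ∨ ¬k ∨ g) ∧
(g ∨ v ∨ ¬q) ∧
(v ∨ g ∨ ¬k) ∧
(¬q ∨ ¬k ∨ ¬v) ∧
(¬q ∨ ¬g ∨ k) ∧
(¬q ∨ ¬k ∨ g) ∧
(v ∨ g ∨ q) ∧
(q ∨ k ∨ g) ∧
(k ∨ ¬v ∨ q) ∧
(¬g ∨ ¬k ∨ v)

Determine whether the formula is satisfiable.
No

No, the formula is not satisfiable.

No assignment of truth values to the variables can make all 17 clauses true simultaneously.

The formula is UNSAT (unsatisfiable).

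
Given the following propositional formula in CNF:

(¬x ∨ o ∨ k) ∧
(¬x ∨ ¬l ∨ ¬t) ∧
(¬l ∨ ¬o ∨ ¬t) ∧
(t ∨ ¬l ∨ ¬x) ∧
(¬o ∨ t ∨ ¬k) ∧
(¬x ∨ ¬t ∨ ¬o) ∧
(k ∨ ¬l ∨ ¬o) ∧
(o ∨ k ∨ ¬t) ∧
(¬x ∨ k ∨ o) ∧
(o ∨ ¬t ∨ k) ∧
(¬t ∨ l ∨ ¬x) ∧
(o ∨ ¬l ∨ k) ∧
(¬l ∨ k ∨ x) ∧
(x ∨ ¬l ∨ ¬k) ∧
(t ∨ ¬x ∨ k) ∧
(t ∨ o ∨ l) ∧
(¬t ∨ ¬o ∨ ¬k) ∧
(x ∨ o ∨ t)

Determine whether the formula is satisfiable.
Yes

Yes, the formula is satisfiable.

One satisfying assignment is: x=False, o=False, l=False, k=True, t=True

Verification: With this assignment, all 18 clauses evaluate to true.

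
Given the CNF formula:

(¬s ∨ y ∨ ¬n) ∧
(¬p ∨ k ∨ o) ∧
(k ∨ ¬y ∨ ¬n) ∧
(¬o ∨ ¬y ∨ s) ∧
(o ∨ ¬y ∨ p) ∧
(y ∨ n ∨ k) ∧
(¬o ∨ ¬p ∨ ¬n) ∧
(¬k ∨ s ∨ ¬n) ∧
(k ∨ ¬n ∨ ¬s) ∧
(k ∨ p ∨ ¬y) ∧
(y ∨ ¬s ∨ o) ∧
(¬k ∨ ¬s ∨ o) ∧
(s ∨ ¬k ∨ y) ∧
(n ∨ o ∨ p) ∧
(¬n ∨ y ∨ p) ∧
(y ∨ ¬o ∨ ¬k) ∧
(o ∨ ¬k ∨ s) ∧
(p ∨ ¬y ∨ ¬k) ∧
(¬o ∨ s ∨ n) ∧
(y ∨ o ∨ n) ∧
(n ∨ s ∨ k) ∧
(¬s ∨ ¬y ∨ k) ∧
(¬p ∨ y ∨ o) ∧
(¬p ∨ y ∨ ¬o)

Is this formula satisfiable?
Yes

Yes, the formula is satisfiable.

One satisfying assignment is: p=True, k=True, n=False, o=True, y=True, s=True

Verification: With this assignment, all 24 clauses evaluate to true.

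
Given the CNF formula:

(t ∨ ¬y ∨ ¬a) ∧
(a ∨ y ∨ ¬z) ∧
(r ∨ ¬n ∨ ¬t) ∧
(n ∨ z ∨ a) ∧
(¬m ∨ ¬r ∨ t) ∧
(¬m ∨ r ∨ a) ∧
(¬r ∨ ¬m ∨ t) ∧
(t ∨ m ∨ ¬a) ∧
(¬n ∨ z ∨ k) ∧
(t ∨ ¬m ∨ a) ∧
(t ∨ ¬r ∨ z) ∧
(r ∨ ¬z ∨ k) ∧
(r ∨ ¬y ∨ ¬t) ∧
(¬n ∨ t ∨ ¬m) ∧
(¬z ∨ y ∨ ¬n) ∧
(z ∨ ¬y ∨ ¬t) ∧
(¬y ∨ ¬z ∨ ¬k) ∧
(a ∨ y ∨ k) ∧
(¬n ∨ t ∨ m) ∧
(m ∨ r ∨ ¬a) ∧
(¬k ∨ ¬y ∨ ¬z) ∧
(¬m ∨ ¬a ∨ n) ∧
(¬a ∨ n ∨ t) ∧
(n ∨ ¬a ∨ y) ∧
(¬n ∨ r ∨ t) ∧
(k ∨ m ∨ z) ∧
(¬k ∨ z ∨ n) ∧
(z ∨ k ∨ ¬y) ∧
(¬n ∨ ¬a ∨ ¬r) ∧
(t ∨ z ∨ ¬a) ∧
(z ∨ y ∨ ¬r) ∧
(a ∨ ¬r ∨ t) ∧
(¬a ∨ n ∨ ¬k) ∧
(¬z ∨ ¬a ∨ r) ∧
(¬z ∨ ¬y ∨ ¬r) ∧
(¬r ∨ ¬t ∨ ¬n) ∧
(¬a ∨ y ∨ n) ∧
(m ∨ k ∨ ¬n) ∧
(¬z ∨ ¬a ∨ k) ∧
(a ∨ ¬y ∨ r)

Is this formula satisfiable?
No

No, the formula is not satisfiable.

No assignment of truth values to the variables can make all 40 clauses true simultaneously.

The formula is UNSAT (unsatisfiable).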